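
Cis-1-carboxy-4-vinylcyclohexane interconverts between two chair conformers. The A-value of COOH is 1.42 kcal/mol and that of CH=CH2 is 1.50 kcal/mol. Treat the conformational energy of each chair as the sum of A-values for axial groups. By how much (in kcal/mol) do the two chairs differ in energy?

0.08 kcal/mol

C1 and C4 have opposite parity, so for the cis isomer the two substituents are one axial and one equatorial in each chair.
Chair I (carboxyl axial, vinyl equatorial): E = 1.42 kcal/mol.
Chair II (carboxyl equatorial, vinyl axial): E = 1.50 kcal/mol.
ΔE = 1.50 − 1.42 = 0.08 kcal/mol; chair I is more stable.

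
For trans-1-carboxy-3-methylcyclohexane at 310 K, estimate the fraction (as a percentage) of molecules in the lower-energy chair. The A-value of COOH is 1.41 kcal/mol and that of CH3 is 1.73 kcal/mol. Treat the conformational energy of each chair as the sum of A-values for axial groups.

C1 and C3 have the same parity, so for the trans isomer the two substituents are one axial and one equatorial in each chair.
Chair I (carboxyl axial, methyl equatorial): E = 1.41 kcal/mol; chair II (carboxyl equatorial, methyl axial): E = 1.73 kcal/mol.
ΔG = 0.32 kcal/mol between the two chairs.
K = exp(ΔG/RT) with R = 1.987×10⁻³ kcal mol⁻¹ K⁻¹ and T = 310 K gives K ≈ 1.68.
Fraction in the lower-energy chair = K/(K+1) = 62.7%.

62.7%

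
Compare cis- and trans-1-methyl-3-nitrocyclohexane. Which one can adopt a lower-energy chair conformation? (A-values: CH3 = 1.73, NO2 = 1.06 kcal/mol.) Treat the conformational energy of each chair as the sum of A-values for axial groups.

At 1,3 positions (parity same): cis → (e,e or a,a); trans → (a,e or e,a).
Best chair for cis: E = 0.00 kcal/mol; best chair for trans: E = 1.06 kcal/mol.
The cis isomer is lower by 1.06 kcal/mol.

cis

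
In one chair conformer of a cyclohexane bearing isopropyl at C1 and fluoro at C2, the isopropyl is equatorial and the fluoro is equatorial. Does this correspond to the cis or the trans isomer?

C1 and C2 have opposite parity, so their axial bonds point in opposite directions.
With opposite-parity carbons, two substituents on the same face are one axial and one equatorial; opposite faces give both axial or both equatorial.
Here the groups are equatorial/equatorial → opposite face → trans.

trans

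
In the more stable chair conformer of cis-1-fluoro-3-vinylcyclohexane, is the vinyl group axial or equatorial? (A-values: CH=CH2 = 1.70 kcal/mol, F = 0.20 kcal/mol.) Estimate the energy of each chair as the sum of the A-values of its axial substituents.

equatorial

C1 and C3 have the same parity, so for the cis isomer the two substituents are e,e in one chair and a,a in the other.
Chair I (vinyl axial, fluoro axial): E = 1.90 kcal/mol.
Chair II (vinyl equatorial, fluoro equatorial): E = 0.00 kcal/mol.
Chair II is the more stable (lower-energy) conformer, and in that chair the vinyl group is equatorial.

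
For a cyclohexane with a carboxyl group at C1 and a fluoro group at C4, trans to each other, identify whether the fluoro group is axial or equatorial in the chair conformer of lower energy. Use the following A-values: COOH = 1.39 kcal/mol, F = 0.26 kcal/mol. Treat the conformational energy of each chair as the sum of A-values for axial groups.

C1 and C4 have opposite parity, so for the trans isomer the two substituents are e,e in one chair and a,a in the other.
Chair I (carboxyl axial, fluoro axial): E = 1.65 kcal/mol.
Chair II (carboxyl equatorial, fluoro equatorial): E = 0.00 kcal/mol.
Chair II is the more stable (lower-energy) conformer, and in that chair the fluoro group is equatorial.

equatorial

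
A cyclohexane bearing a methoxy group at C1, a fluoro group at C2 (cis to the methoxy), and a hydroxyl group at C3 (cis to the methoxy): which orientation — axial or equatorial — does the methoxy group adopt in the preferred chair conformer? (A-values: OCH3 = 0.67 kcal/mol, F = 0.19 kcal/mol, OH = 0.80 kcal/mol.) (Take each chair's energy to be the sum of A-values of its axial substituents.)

Chair I (methoxy axial, fluoro equatorial, hydroxyl axial): E = 1.47 kcal/mol.
Chair II (methoxy equatorial, fluoro axial, hydroxyl equatorial): E = 0.19 kcal/mol.
Chair II is the more stable (lower-energy) conformer, and in that chair the methoxy group is equatorial.

equatorial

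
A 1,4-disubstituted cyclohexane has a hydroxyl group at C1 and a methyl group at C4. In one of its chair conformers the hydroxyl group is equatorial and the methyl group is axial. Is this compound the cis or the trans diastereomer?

C1 and C4 have opposite parity, so their axial bonds point in opposite directions.
With opposite-parity carbons, two substituents on the same face are one axial and one equatorial; opposite faces give both axial or both equatorial.
Here the groups are equatorial/axial → same face → cis.

cis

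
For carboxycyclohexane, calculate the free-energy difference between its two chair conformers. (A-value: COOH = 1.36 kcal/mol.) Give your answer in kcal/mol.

A monosubstituted cyclohexane has one chair with the carboxyl group axial (E = A = 1.36 kcal/mol) and one with it equatorial (E = 0).
ΔE = 1.36 − 0 = 1.36 kcal/mol.

1.36 kcal/mol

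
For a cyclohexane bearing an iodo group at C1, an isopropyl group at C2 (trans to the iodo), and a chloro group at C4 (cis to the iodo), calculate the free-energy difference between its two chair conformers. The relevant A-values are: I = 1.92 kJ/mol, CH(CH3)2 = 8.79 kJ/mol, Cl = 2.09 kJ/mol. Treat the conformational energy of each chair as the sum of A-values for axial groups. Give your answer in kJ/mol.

8.62 kJ/mol

Chair I (iodo axial, isopropyl axial, chloro equatorial): E = 10.71 kJ/mol.
Chair II (iodo equatorial, isopropyl equatorial, chloro axial): E = 2.09 kJ/mol.
ΔE = 10.71 − 2.09 = 8.62 kJ/mol; chair II is more stable.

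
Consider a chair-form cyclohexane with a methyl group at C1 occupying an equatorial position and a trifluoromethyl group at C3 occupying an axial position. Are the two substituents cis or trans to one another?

trans

C1 and C3 have the same parity, so their axial bonds point in the same direction.
With same-parity carbons, two substituents on the same face are both axial or both equatorial; opposite faces give one of each.
Here the groups are equatorial/axial → opposite face → trans.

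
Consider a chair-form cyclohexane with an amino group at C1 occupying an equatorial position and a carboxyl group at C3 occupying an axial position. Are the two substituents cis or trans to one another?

trans

C1 and C3 have the same parity, so their axial bonds point in the same direction.
With same-parity carbons, two substituents on the same face are both axial or both equatorial; opposite faces give one of each.
Here the groups are equatorial/axial → opposite face → trans.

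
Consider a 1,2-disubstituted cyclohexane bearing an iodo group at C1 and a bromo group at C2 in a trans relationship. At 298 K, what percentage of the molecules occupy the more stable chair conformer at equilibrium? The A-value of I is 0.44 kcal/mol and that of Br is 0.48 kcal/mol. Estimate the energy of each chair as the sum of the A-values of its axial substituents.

82.5%

C1 and C2 have opposite parity, so for the trans isomer the two substituents are e,e in one chair and a,a in the other.
Chair I (iodo axial, bromo axial): E = 0.92 kcal/mol; chair II (iodo equatorial, bromo equatorial): E = 0.00 kcal/mol.
ΔG = 0.92 kcal/mol between the two chairs.
K = exp(ΔG/RT) with R = 1.987×10⁻³ kcal mol⁻¹ K⁻¹ and T = 298 K gives K ≈ 4.73.
Fraction in the lower-energy chair = K/(K+1) = 82.5%.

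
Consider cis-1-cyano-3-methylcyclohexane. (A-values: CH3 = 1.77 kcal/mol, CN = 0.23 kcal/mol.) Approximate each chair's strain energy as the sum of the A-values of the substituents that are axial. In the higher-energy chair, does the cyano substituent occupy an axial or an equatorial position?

C1 and C3 have the same parity, so for the cis isomer the two substituents are e,e in one chair and a,a in the other.
Chair I (methyl axial, cyano axial): E = 2.00 kcal/mol.
Chair II (methyl equatorial, cyano equatorial): E = 0.00 kcal/mol.
Chair I is the less stable (higher-energy) conformer, and in that chair the cyano group is axial.

axial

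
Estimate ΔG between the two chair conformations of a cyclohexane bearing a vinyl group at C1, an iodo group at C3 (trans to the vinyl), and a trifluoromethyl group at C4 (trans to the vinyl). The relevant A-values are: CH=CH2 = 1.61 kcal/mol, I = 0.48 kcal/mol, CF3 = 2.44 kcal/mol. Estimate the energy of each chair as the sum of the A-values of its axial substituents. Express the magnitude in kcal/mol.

Chair I (vinyl axial, iodo equatorial, trifluoromethyl axial): E = 4.05 kcal/mol.
Chair II (vinyl equatorial, iodo axial, trifluoromethyl equatorial): E = 0.48 kcal/mol.
ΔE = 4.05 − 0.48 = 3.57 kcal/mol; chair II is more stable.

3.57 kcal/mol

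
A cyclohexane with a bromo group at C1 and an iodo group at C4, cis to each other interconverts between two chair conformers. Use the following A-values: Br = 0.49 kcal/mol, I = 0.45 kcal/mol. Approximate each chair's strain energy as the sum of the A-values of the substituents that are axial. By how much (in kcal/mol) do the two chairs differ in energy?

C1 and C4 have opposite parity, so for the cis isomer the two substituents are one axial and one equatorial in each chair.
Chair I (bromo axial, iodo equatorial): E = 0.49 kcal/mol.
Chair II (bromo equatorial, iodo axial): E = 0.45 kcal/mol.
ΔE = 0.49 − 0.45 = 0.04 kcal/mol; chair II is more stable.

0.04 kcal/mol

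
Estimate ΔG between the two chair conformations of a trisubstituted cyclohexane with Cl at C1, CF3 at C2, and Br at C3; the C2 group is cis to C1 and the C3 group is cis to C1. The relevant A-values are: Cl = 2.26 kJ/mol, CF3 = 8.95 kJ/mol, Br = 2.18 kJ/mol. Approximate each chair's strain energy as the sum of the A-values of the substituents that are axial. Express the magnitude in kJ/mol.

4.51 kJ/mol

Chair I (chloro axial, trifluoromethyl equatorial, bromo axial): E = 4.44 kJ/mol.
Chair II (chloro equatorial, trifluoromethyl axial, bromo equatorial): E = 8.95 kJ/mol.
ΔE = 8.95 − 4.44 = 4.51 kJ/mol; chair I is more stable.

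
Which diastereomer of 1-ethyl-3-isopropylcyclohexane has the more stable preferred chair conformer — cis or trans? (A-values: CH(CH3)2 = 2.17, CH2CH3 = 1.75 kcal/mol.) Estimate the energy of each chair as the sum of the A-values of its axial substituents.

At 1,3 positions (parity same): cis → (e,e or a,a); trans → (a,e or e,a).
Best chair for cis: E = 0.00 kcal/mol; best chair for trans: E = 1.75 kcal/mol.
The cis isomer is lower by 1.75 kcal/mol.

cis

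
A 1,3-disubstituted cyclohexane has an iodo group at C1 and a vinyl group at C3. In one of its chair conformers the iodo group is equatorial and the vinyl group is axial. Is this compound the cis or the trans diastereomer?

C1 and C3 have the same parity, so their axial bonds point in the same direction.
With same-parity carbons, two substituents on the same face are both axial or both equatorial; opposite faces give one of each.
Here the groups are equatorial/axial → opposite face → trans.

trans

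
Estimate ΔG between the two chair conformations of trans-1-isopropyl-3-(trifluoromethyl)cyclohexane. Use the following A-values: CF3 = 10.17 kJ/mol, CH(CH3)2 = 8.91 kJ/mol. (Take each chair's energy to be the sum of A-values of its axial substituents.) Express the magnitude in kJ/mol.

1.26 kJ/mol

C1 and C3 have the same parity, so for the trans isomer the two substituents are one axial and one equatorial in each chair.
Chair I (trifluoromethyl axial, isopropyl equatorial): E = 10.17 kJ/mol.
Chair II (trifluoromethyl equatorial, isopropyl axial): E = 8.91 kJ/mol.
ΔE = 10.17 − 8.91 = 1.26 kJ/mol; chair II is more stable.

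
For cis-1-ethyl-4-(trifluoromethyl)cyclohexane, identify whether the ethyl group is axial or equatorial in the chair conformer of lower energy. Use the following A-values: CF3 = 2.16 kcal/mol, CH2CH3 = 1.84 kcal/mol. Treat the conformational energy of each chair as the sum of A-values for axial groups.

C1 and C4 have opposite parity, so for the cis isomer the two substituents are one axial and one equatorial in each chair.
Chair I (trifluoromethyl axial, ethyl equatorial): E = 2.16 kcal/mol.
Chair II (trifluoromethyl equatorial, ethyl axial): E = 1.84 kcal/mol.
Chair II is the more stable (lower-energy) conformer, and in that chair the ethyl group is axial.

axial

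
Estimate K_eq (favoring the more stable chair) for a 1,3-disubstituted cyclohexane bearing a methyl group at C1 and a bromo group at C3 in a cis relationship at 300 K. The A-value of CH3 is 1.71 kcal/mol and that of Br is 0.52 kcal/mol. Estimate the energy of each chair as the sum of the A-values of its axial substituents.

K ≈ 42.1

C1 and C3 have the same parity, so for the cis isomer the two substituents are e,e in one chair and a,a in the other.
Chair I (methyl axial, bromo axial): E = 2.23 kcal/mol; chair II (methyl equatorial, bromo equatorial): E = 0.00 kcal/mol.
ΔG = 2.23 kcal/mol between the two chairs.
K = exp(ΔG/RT) with R = 1.987×10⁻³ kcal mol⁻¹ K⁻¹ and T = 300 K gives K ≈ 42.1.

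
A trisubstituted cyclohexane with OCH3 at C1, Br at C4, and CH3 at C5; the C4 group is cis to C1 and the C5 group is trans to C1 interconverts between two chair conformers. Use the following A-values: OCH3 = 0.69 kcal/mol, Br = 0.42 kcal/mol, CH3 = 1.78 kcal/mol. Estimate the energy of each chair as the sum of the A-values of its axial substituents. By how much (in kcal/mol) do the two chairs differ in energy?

1.51 kcal/mol

Chair I (methoxy axial, bromo equatorial, methyl equatorial): E = 0.69 kcal/mol.
Chair II (methoxy equatorial, bromo axial, methyl axial): E = 2.20 kcal/mol.
ΔE = 2.20 − 0.69 = 1.51 kcal/mol; chair I is more stable.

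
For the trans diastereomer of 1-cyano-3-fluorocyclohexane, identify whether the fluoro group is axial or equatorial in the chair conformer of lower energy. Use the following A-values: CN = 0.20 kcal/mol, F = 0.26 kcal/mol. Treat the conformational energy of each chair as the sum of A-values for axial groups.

equatorial

C1 and C3 have the same parity, so for the trans isomer the two substituents are one axial and one equatorial in each chair.
Chair I (cyano axial, fluoro equatorial): E = 0.20 kcal/mol.
Chair II (cyano equatorial, fluoro axial): E = 0.26 kcal/mol.
Chair I is the more stable (lower-energy) conformer, and in that chair the fluoro group is equatorial.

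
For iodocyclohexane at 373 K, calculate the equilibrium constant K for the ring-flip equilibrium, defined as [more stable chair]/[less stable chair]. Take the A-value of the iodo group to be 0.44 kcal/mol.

One chair has the iodo group axial (E = 0.44 kcal/mol) and the other has it equatorial (E = 0).
ΔG = 0.44 kcal/mol between the two chairs.
K = exp(ΔG/RT) with R = 1.987×10⁻³ kcal mol⁻¹ K⁻¹ and T = 373 K gives K ≈ 1.81.

K ≈ 1.81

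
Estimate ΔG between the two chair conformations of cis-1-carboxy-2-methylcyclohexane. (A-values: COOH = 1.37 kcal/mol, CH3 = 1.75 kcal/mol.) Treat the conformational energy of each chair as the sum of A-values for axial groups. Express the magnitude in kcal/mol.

0.38 kcal/mol

C1 and C2 have opposite parity, so for the cis isomer the two substituents are one axial and one equatorial in each chair.
Chair I (carboxyl axial, methyl equatorial): E = 1.37 kcal/mol.
Chair II (carboxyl equatorial, methyl axial): E = 1.75 kcal/mol.
ΔE = 1.75 − 1.37 = 0.38 kcal/mol; chair I is more stable.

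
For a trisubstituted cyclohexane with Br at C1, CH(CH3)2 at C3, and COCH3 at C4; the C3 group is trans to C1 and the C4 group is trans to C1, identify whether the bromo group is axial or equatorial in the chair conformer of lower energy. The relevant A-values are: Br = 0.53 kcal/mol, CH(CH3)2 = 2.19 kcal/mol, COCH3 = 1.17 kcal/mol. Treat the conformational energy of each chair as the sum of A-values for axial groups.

Chair I (bromo axial, isopropyl equatorial, acetyl axial): E = 1.70 kcal/mol.
Chair II (bromo equatorial, isopropyl axial, acetyl equatorial): E = 2.19 kcal/mol.
Chair I is the more stable (lower-energy) conformer, and in that chair the bromo group is axial.

axial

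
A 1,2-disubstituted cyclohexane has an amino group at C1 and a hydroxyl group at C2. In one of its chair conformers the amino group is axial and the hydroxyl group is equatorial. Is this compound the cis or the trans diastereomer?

C1 and C2 have opposite parity, so their axial bonds point in opposite directions.
With opposite-parity carbons, two substituents on the same face are one axial and one equatorial; opposite faces give both axial or both equatorial.
Here the groups are axial/equatorial → same face → cis.

cis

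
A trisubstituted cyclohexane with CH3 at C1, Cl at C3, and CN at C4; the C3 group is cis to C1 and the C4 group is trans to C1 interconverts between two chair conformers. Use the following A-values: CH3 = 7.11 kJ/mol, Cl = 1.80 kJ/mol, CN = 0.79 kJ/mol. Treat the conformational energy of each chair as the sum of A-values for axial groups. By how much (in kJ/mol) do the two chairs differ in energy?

Chair I (methyl axial, chloro axial, cyano axial): E = 9.70 kJ/mol.
Chair II (methyl equatorial, chloro equatorial, cyano equatorial): E = 0.00 kJ/mol.
ΔE = 9.70 − 0.00 = 9.70 kJ/mol; chair II is more stable.

9.70 kJ/mol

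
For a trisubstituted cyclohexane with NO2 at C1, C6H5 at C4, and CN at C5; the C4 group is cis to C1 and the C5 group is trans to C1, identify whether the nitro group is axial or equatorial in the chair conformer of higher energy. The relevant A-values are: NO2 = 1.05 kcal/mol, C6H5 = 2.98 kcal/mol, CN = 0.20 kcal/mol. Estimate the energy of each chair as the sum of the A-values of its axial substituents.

equatorial

Chair I (nitro axial, phenyl equatorial, cyano equatorial): E = 1.05 kcal/mol.
Chair II (nitro equatorial, phenyl axial, cyano axial): E = 3.18 kcal/mol.
Chair II is the less stable (higher-energy) conformer, and in that chair the nitro group is equatorial.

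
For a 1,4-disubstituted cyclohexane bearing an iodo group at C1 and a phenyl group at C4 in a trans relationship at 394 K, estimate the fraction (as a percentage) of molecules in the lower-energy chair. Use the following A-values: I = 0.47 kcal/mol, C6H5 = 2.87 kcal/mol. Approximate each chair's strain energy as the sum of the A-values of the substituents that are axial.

98.6%

C1 and C4 have opposite parity, so for the trans isomer the two substituents are e,e in one chair and a,a in the other.
Chair I (iodo axial, phenyl axial): E = 3.34 kcal/mol; chair II (iodo equatorial, phenyl equatorial): E = 0.00 kcal/mol.
ΔG = 3.34 kcal/mol between the two chairs.
K = exp(ΔG/RT) with R = 1.987×10⁻³ kcal mol⁻¹ K⁻¹ and T = 394 K gives K ≈ 71.3.
Fraction in the lower-energy chair = K/(K+1) = 98.6%.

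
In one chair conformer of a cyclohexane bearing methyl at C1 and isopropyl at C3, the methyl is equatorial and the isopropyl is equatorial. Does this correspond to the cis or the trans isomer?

C1 and C3 have the same parity, so their axial bonds point in the same direction.
With same-parity carbons, two substituents on the same face are both axial or both equatorial; opposite faces give one of each.
Here the groups are equatorial/equatorial → same face → cis.

cis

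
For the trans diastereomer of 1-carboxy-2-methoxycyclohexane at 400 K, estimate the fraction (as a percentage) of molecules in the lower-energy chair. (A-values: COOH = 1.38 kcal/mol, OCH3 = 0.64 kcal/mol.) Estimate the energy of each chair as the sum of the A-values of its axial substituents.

92.7%

C1 and C2 have opposite parity, so for the trans isomer the two substituents are e,e in one chair and a,a in the other.
Chair I (carboxyl axial, methoxy axial): E = 2.02 kcal/mol; chair II (carboxyl equatorial, methoxy equatorial): E = 0.00 kcal/mol.
ΔG = 2.02 kcal/mol between the two chairs.
K = exp(ΔG/RT) with R = 1.987×10⁻³ kcal mol⁻¹ K⁻¹ and T = 400 K gives K ≈ 12.7.
Fraction in the lower-energy chair = K/(K+1) = 92.7%.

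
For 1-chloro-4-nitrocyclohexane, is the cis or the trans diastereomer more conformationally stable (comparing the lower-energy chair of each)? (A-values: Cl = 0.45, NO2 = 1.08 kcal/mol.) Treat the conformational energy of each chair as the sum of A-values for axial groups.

At 1,4 positions (parity opposite): cis → (a,e or e,a); trans → (e,e or a,a).
Best chair for cis: E = 0.45 kcal/mol; best chair for trans: E = 0.00 kcal/mol.
The trans isomer is lower by 0.45 kcal/mol.

trans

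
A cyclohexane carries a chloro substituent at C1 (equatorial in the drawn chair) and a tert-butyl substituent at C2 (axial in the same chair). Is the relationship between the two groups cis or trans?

cis

C1 and C2 have opposite parity, so their axial bonds point in opposite directions.
With opposite-parity carbons, two substituents on the same face are one axial and one equatorial; opposite faces give both axial or both equatorial.
Here the groups are equatorial/axial → same face → cis.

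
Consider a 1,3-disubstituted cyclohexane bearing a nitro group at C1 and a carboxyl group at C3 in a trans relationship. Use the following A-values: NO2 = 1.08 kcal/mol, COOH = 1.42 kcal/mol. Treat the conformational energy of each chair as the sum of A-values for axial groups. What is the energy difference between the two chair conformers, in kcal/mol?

C1 and C3 have the same parity, so for the trans isomer the two substituents are one axial and one equatorial in each chair.
Chair I (nitro axial, carboxyl equatorial): E = 1.08 kcal/mol.
Chair II (nitro equatorial, carboxyl axial): E = 1.42 kcal/mol.
ΔE = 1.42 − 1.08 = 0.34 kcal/mol; chair I is more stable.

0.34 kcal/mol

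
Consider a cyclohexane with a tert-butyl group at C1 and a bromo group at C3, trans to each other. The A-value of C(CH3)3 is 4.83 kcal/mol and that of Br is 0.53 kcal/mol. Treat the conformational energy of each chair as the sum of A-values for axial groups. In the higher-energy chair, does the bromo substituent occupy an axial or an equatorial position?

equatorial

C1 and C3 have the same parity, so for the trans isomer the two substituents are one axial and one equatorial in each chair.
Chair I (tert-butyl axial, bromo equatorial): E = 4.83 kcal/mol.
Chair II (tert-butyl equatorial, bromo axial): E = 0.53 kcal/mol.
Chair I is the less stable (higher-energy) conformer, and in that chair the bromo group is equatorial.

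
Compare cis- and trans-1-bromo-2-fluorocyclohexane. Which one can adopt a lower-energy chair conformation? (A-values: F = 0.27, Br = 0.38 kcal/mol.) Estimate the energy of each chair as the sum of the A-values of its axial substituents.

At 1,2 positions (parity opposite): cis → (a,e or e,a); trans → (e,e or a,a).
Best chair for cis: E = 0.27 kcal/mol; best chair for trans: E = 0.00 kcal/mol.
The trans isomer is lower by 0.27 kcal/mol.

trans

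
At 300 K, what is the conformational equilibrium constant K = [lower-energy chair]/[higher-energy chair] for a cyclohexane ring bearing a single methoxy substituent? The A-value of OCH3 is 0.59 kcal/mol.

One chair has the methoxy group axial (E = 0.59 kcal/mol) and the other has it equatorial (E = 0).
ΔG = 0.59 kcal/mol between the two chairs.
K = exp(ΔG/RT) with R = 1.987×10⁻³ kcal mol⁻¹ K⁻¹ and T = 300 K gives K ≈ 2.69.

K ≈ 2.69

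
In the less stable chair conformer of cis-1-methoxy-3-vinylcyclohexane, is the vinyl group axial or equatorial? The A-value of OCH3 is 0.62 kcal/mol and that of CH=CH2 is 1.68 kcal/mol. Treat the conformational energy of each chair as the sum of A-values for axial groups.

C1 and C3 have the same parity, so for the cis isomer the two substituents are e,e in one chair and a,a in the other.
Chair I (methoxy axial, vinyl axial): E = 2.30 kcal/mol.
Chair II (methoxy equatorial, vinyl equatorial): E = 0.00 kcal/mol.
Chair I is the less stable (higher-energy) conformer, and in that chair the vinyl group is axial.

axial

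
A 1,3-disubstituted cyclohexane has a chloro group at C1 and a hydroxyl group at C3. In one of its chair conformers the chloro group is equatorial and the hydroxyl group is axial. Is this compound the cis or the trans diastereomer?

trans

C1 and C3 have the same parity, so their axial bonds point in the same direction.
With same-parity carbons, two substituents on the same face are both axial or both equatorial; opposite faces give one of each.
Here the groups are equatorial/axial → opposite face → trans.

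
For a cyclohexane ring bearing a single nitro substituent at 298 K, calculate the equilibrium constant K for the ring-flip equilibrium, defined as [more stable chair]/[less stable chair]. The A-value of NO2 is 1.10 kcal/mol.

One chair has the nitro group axial (E = 1.10 kcal/mol) and the other has it equatorial (E = 0).
ΔG = 1.10 kcal/mol between the two chairs.
K = exp(ΔG/RT) with R = 1.987×10⁻³ kcal mol⁻¹ K⁻¹ and T = 298 K gives K ≈ 6.41.

K ≈ 6.41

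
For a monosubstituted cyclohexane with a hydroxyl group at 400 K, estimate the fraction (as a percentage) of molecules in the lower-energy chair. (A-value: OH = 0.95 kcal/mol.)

76.8%

One chair has the hydroxyl group axial (E = 0.95 kcal/mol) and the other has it equatorial (E = 0).
ΔG = 0.95 kcal/mol between the two chairs.
K = exp(ΔG/RT) with R = 1.987×10⁻³ kcal mol⁻¹ K⁻¹ and T = 400 K gives K ≈ 3.3.
Fraction in the lower-energy chair = K/(K+1) = 76.8%.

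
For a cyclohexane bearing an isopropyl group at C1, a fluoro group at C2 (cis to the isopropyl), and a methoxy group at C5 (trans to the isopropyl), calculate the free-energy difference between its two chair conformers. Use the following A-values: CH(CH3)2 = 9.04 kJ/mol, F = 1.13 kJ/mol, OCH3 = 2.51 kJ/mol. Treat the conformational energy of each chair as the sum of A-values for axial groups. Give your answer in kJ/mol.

5.40 kJ/mol

Chair I (isopropyl axial, fluoro equatorial, methoxy equatorial): E = 9.04 kJ/mol.
Chair II (isopropyl equatorial, fluoro axial, methoxy axial): E = 3.64 kJ/mol.
ΔE = 9.04 − 3.64 = 5.40 kJ/mol; chair II is more stable.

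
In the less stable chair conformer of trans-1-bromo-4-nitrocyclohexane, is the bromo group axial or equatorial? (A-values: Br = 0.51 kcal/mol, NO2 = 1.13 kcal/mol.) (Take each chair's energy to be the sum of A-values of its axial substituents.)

axial

C1 and C4 have opposite parity, so for the trans isomer the two substituents are e,e in one chair and a,a in the other.
Chair I (bromo axial, nitro axial): E = 1.64 kcal/mol.
Chair II (bromo equatorial, nitro equatorial): E = 0.00 kcal/mol.
Chair I is the less stable (higher-energy) conformer, and in that chair the bromo group is axial.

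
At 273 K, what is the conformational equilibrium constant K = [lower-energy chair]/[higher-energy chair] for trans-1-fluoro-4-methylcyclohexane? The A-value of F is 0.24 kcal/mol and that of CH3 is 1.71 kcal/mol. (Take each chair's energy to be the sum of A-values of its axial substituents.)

C1 and C4 have opposite parity, so for the trans isomer the two substituents are e,e in one chair and a,a in the other.
Chair I (fluoro axial, methyl axial): E = 1.95 kcal/mol; chair II (fluoro equatorial, methyl equatorial): E = 0.00 kcal/mol.
ΔG = 1.95 kcal/mol between the two chairs.
K = exp(ΔG/RT) with R = 1.987×10⁻³ kcal mol⁻¹ K⁻¹ and T = 273 K gives K ≈ 36.4.

K ≈ 36.4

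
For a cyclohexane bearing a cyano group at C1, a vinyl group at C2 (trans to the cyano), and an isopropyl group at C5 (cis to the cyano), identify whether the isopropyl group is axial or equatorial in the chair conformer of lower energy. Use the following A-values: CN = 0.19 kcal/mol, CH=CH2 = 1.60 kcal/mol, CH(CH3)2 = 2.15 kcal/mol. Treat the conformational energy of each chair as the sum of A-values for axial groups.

equatorial

Chair I (cyano axial, vinyl axial, isopropyl axial): E = 3.94 kcal/mol.
Chair II (cyano equatorial, vinyl equatorial, isopropyl equatorial): E = 0.00 kcal/mol.
Chair II is the more stable (lower-energy) conformer, and in that chair the isopropyl group is equatorial.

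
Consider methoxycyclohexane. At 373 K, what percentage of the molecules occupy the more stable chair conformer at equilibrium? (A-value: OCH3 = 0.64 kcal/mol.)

One chair has the methoxy group axial (E = 0.64 kcal/mol) and the other has it equatorial (E = 0).
ΔG = 0.64 kcal/mol between the two chairs.
K = exp(ΔG/RT) with R = 1.987×10⁻³ kcal mol⁻¹ K⁻¹ and T = 373 K gives K ≈ 2.37.
Fraction in the lower-energy chair = K/(K+1) = 70.3%.

70.3%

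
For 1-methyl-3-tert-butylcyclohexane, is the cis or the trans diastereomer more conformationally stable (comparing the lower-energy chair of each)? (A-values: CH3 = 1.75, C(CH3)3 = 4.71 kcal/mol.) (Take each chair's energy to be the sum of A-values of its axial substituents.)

At 1,3 positions (parity same): cis → (e,e or a,a); trans → (a,e or e,a).
Best chair for cis: E = 0.00 kcal/mol; best chair for trans: E = 1.75 kcal/mol.
The cis isomer is lower by 1.75 kcal/mol.

cis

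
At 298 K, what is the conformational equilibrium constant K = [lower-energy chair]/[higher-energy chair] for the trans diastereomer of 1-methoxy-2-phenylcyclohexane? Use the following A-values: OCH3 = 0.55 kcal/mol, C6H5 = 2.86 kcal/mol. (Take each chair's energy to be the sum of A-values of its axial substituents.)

C1 and C2 have opposite parity, so for the trans isomer the two substituents are e,e in one chair and a,a in the other.
Chair I (methoxy axial, phenyl axial): E = 3.41 kcal/mol; chair II (methoxy equatorial, phenyl equatorial): E = 0.00 kcal/mol.
ΔG = 3.41 kcal/mol between the two chairs.
K = exp(ΔG/RT) with R = 1.987×10⁻³ kcal mol⁻¹ K⁻¹ and T = 298 K gives K ≈ 317.

K ≈ 317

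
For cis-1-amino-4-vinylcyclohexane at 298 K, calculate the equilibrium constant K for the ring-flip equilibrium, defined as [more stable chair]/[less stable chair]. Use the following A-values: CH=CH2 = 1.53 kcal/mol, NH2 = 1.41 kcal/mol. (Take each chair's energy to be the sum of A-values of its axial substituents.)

C1 and C4 have opposite parity, so for the cis isomer the two substituents are one axial and one equatorial in each chair.
Chair I (vinyl axial, amino equatorial): E = 1.53 kcal/mol; chair II (vinyl equatorial, amino axial): E = 1.41 kcal/mol.
ΔG = 0.12 kcal/mol between the two chairs.
K = exp(ΔG/RT) with R = 1.987×10⁻³ kcal mol⁻¹ K⁻¹ and T = 298 K gives K ≈ 1.22.

K ≈ 1.22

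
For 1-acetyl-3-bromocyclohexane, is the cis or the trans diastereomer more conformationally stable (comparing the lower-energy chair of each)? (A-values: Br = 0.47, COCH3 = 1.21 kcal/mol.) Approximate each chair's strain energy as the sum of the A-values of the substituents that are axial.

cis

At 1,3 positions (parity same): cis → (e,e or a,a); trans → (a,e or e,a).
Best chair for cis: E = 0.00 kcal/mol; best chair for trans: E = 0.47 kcal/mol.
The cis isomer is lower by 0.47 kcal/mol.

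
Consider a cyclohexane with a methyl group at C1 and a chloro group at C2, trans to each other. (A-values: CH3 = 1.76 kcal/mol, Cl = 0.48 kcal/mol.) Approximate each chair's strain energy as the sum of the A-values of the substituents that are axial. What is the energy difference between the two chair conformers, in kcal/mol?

2.24 kcal/mol

C1 and C2 have opposite parity, so for the trans isomer the two substituents are e,e in one chair and a,a in the other.
Chair I (methyl axial, chloro axial): E = 2.24 kcal/mol.
Chair II (methyl equatorial, chloro equatorial): E = 0.00 kcal/mol.
ΔE = 2.24 − 0.00 = 2.24 kcal/mol; chair II is more stable.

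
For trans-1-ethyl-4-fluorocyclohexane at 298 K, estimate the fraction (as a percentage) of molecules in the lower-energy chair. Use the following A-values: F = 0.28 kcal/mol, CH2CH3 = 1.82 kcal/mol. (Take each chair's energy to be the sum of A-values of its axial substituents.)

97.2%

C1 and C4 have opposite parity, so for the trans isomer the two substituents are e,e in one chair and a,a in the other.
Chair I (fluoro axial, ethyl axial): E = 2.10 kcal/mol; chair II (fluoro equatorial, ethyl equatorial): E = 0.00 kcal/mol.
ΔG = 2.10 kcal/mol between the two chairs.
K = exp(ΔG/RT) with R = 1.987×10⁻³ kcal mol⁻¹ K⁻¹ and T = 298 K gives K ≈ 34.7.
Fraction in the lower-energy chair = K/(K+1) = 97.2%.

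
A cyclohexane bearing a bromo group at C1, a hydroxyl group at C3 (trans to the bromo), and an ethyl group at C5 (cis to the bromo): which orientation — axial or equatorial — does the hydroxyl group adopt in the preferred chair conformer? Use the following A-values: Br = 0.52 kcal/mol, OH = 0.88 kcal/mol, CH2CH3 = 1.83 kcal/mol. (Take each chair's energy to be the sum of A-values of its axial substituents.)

axial

Chair I (bromo axial, hydroxyl equatorial, ethyl axial): E = 2.35 kcal/mol.
Chair II (bromo equatorial, hydroxyl axial, ethyl equatorial): E = 0.88 kcal/mol.
Chair II is the more stable (lower-energy) conformer, and in that chair the hydroxyl group is axial.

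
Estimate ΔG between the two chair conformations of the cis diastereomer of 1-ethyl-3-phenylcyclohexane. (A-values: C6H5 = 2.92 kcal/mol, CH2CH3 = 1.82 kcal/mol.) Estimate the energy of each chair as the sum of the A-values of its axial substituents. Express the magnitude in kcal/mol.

4.74 kcal/mol

C1 and C3 have the same parity, so for the cis isomer the two substituents are e,e in one chair and a,a in the other.
Chair I (phenyl axial, ethyl axial): E = 4.74 kcal/mol.
Chair II (phenyl equatorial, ethyl equatorial): E = 0.00 kcal/mol.
ΔE = 4.74 − 0.00 = 4.74 kcal/mol; chair II is more stable.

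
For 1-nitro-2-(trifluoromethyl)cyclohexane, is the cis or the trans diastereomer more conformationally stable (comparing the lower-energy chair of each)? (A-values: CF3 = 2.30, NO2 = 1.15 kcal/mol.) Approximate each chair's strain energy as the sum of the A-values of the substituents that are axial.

At 1,2 positions (parity opposite): cis → (a,e or e,a); trans → (e,e or a,a).
Best chair for cis: E = 1.15 kcal/mol; best chair for trans: E = 0.00 kcal/mol.
The trans isomer is lower by 1.15 kcal/mol.

trans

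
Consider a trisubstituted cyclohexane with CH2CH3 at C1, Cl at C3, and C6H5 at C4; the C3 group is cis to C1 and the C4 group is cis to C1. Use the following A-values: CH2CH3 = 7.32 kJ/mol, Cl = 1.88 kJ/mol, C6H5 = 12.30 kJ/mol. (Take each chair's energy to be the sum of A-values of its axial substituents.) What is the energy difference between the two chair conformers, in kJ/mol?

Chair I (ethyl axial, chloro axial, phenyl equatorial): E = 9.20 kJ/mol.
Chair II (ethyl equatorial, chloro equatorial, phenyl axial): E = 12.30 kJ/mol.
ΔE = 12.30 − 9.20 = 3.10 kJ/mol; chair I is more stable.

3.10 kJ/mol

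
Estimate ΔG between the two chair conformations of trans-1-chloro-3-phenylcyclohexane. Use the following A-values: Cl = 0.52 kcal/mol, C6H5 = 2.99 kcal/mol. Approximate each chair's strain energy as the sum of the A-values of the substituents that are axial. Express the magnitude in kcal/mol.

C1 and C3 have the same parity, so for the trans isomer the two substituents are one axial and one equatorial in each chair.
Chair I (chloro axial, phenyl equatorial): E = 0.52 kcal/mol.
Chair II (chloro equatorial, phenyl axial): E = 2.99 kcal/mol.
ΔE = 2.99 − 0.52 = 2.47 kcal/mol; chair I is more stable.

2.47 kcal/mol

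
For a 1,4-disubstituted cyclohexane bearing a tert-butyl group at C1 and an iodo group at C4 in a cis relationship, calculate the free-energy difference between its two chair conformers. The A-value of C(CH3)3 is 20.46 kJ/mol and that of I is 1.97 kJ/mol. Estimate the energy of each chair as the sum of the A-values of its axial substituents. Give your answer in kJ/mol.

C1 and C4 have opposite parity, so for the cis isomer the two substituents are one axial and one equatorial in each chair.
Chair I (tert-butyl axial, iodo equatorial): E = 20.46 kJ/mol.
Chair II (tert-butyl equatorial, iodo axial): E = 1.97 kJ/mol.
ΔE = 20.46 − 1.97 = 18.49 kJ/mol; chair II is more stable.

18.49 kJ/mol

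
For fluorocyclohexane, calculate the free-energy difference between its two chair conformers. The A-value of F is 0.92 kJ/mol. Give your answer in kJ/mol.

0.92 kJ/mol

A monosubstituted cyclohexane has one chair with the fluoro group axial (E = A = 0.92 kJ/mol) and one with it equatorial (E = 0).
ΔE = 0.92 − 0 = 0.92 kJ/mol.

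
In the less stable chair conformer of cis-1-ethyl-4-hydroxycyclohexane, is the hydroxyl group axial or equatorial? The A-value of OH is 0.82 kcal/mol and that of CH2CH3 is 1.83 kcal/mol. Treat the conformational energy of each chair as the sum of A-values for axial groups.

C1 and C4 have opposite parity, so for the cis isomer the two substituents are one axial and one equatorial in each chair.
Chair I (hydroxyl axial, ethyl equatorial): E = 0.82 kcal/mol.
Chair II (hydroxyl equatorial, ethyl axial): E = 1.83 kcal/mol.
Chair II is the less stable (higher-energy) conformer, and in that chair the hydroxyl group is equatorial.

equatorial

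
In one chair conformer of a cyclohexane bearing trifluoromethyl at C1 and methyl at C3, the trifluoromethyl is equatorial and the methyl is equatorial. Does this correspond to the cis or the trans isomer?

C1 and C3 have the same parity, so their axial bonds point in the same direction.
With same-parity carbons, two substituents on the same face are both axial or both equatorial; opposite faces give one of each.
Here the groups are equatorial/equatorial → same face → cis.

cis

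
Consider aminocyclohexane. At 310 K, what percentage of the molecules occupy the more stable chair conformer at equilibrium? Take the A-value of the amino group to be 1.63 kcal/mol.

93.4%

One chair has the amino group axial (E = 1.63 kcal/mol) and the other has it equatorial (E = 0).
ΔG = 1.63 kcal/mol between the two chairs.
K = exp(ΔG/RT) with R = 1.987×10⁻³ kcal mol⁻¹ K⁻¹ and T = 310 K gives K ≈ 14.1.
Fraction in the lower-energy chair = K/(K+1) = 93.4%.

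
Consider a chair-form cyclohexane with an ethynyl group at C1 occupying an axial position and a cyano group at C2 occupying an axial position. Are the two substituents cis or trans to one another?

trans

C1 and C2 have opposite parity, so their axial bonds point in opposite directions.
With opposite-parity carbons, two substituents on the same face are one axial and one equatorial; opposite faces give both axial or both equatorial.
Here the groups are axial/axial → opposite face → trans.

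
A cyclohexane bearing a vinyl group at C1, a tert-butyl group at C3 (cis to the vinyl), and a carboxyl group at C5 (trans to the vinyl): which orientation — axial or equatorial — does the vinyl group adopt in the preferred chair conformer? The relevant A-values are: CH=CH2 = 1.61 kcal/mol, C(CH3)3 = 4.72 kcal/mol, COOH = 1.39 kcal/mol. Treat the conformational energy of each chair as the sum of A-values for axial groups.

equatorial

Chair I (vinyl axial, tert-butyl axial, carboxyl equatorial): E = 6.33 kcal/mol.
Chair II (vinyl equatorial, tert-butyl equatorial, carboxyl axial): E = 1.39 kcal/mol.
Chair II is the more stable (lower-energy) conformer, and in that chair the vinyl group is equatorial.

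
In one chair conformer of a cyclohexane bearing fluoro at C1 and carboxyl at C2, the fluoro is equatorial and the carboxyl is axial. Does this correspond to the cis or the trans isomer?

C1 and C2 have opposite parity, so their axial bonds point in opposite directions.
With opposite-parity carbons, two substituents on the same face are one axial and one equatorial; opposite faces give both axial or both equatorial.
Here the groups are equatorial/axial → same face → cis.

cis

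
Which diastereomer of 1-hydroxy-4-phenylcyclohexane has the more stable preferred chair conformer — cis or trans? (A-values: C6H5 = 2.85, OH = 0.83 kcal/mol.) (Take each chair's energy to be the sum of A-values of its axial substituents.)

At 1,4 positions (parity opposite): cis → (a,e or e,a); trans → (e,e or a,a).
Best chair for cis: E = 0.83 kcal/mol; best chair for trans: E = 0.00 kcal/mol.
The trans isomer is lower by 0.83 kcal/mol.

trans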